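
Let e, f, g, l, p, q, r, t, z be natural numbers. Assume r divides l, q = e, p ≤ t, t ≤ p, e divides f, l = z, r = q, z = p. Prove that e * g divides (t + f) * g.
l = z and z = p, therefore l = p. p ≤ t and t ≤ p, so p = t. l = p, so l = t. r = q and r divides l, hence q divides l. q = e, so e divides l. Since l = t, e divides t. e divides f, so e divides t + f. Then e * g divides (t + f) * g.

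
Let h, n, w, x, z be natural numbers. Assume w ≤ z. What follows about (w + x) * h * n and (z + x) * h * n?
(w + x) * h * n ≤ (z + x) * h * n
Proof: w ≤ z, therefore w + x ≤ z + x. Then (w + x) * h ≤ (z + x) * h. Then (w + x) * h * n ≤ (z + x) * h * n.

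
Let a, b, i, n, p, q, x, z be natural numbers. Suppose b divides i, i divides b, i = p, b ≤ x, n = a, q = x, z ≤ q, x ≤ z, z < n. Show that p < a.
b divides i and i divides b, hence b = i. Since i = p, b = p. From q = x and z ≤ q, z ≤ x. x ≤ z, so z = x. Since z < n, x < n. n = a, so x < a. Since b ≤ x, b < a. b = p, so p < a.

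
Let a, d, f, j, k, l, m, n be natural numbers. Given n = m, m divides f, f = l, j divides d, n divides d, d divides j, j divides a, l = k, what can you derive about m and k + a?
m divides k + a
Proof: Since f = l and l = k, f = k. m divides f, so m divides k. d divides j and j divides d, so d = j. From n = m and n divides d, m divides d. From d = j, m divides j. Since j divides a, m divides a. From m divides k, m divides k + a.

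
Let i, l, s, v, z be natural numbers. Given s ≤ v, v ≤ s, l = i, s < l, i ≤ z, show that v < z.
s ≤ v and v ≤ s, therefore s = v. Since l = i and s < l, s < i. s = v, so v < i. i ≤ z, so v < z.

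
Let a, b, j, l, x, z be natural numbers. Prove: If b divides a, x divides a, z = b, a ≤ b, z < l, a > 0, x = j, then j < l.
From x = j and x divides a, j divides a. Since a > 0, j ≤ a. b divides a and a > 0, thus b ≤ a. a ≤ b, so b = a. z = b, so z = a. z < l, so a < l. Since j ≤ a, j < l.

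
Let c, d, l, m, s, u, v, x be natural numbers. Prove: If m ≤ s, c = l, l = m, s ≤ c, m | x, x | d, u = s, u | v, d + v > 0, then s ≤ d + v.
c = l and l = m, thus c = m. s ≤ c, so s ≤ m. m ≤ s, so m = s. m | x and x | d, hence m | d. m = s, so s | d. Since u = s and u | v, s | v. Since s | d, s | d + v. d + v > 0, so s ≤ d + v.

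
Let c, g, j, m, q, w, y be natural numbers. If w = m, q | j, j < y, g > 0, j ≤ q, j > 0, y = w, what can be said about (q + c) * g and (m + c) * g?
(q + c) * g < (m + c) * g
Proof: y = w and w = m, hence y = m. Because q | j and j > 0, q ≤ j. Since j ≤ q, j = q. Since j < y, q < y. y = m, so q < m. Then q + c < m + c. From g > 0, (q + c) * g < (m + c) * g.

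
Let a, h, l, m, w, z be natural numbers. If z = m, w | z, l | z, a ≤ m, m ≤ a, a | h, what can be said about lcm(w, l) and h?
lcm(w, l) | h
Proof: w | z and l | z, thus lcm(w, l) | z. Since z = m, lcm(w, l) | m. Since a ≤ m and m ≤ a, a = m. a | h, so m | h. Since lcm(w, l) | m, lcm(w, l) | h.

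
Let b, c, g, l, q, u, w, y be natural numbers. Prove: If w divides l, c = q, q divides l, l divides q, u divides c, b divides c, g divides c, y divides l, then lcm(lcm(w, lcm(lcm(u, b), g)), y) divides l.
Since q divides l and l divides q, q = l. Because c = q, c = l. Because u divides c and b divides c, lcm(u, b) divides c. Since g divides c, lcm(lcm(u, b), g) divides c. Since c = l, lcm(lcm(u, b), g) divides l. Since w divides l, lcm(w, lcm(lcm(u, b), g)) divides l. y divides l, so lcm(lcm(w, lcm(lcm(u, b), g)), y) divides l.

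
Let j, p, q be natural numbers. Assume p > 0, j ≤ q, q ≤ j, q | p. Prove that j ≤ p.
q ≤ j and j ≤ q, so q = j. From q | p and p > 0, q ≤ p. q = j, so j ≤ p.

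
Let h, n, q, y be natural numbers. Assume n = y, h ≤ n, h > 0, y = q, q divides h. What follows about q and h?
q = h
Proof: q divides h and h > 0, therefore q ≤ h. n = y and y = q, hence n = q. Since h ≤ n, h ≤ q. q ≤ h, so q = h.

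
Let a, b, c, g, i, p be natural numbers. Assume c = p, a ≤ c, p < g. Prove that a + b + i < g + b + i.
c = p and a ≤ c, so a ≤ p. Because p < g, a < g. Then a + b < g + b. Then a + b + i < g + b + i.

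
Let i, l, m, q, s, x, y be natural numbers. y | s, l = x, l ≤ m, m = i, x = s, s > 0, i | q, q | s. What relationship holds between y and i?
y ≤ i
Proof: l = x and x = s, so l = s. Since l ≤ m, s ≤ m. Since m = i, s ≤ i. Since i | q and q | s, i | s. s > 0, so i ≤ s. s ≤ i, so s = i. Since y | s and s > 0, y ≤ s. Since s = i, y ≤ i.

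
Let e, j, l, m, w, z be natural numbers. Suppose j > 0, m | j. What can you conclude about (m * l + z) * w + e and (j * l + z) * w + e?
(m * l + z) * w + e ≤ (j * l + z) * w + e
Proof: m | j and j > 0, therefore m ≤ j. Then m * l ≤ j * l. Then m * l + z ≤ j * l + z. Then (m * l + z) * w ≤ (j * l + z) * w. Then (m * l + z) * w + e ≤ (j * l + z) * w + e.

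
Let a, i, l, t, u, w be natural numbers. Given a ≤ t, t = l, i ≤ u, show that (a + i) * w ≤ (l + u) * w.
t = l and a ≤ t, so a ≤ l. Since i ≤ u, a + i ≤ l + u. Then (a + i) * w ≤ (l + u) * w.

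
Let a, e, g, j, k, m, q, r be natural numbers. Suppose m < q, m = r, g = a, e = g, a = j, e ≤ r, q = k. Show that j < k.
Since e = g and g = a, e = a. Since a = j, e = j. m = r and m < q, so r < q. Because e ≤ r, e < q. Since e = j, j < q. Since q = k, j < k.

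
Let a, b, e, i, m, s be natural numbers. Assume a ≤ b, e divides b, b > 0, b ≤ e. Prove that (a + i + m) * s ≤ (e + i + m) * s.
e divides b and b > 0, hence e ≤ b. b ≤ e, so b = e. Because a ≤ b, a ≤ e. Then a + i ≤ e + i. Then a + i + m ≤ e + i + m. By multiplying by a non-negative, (a + i + m) * s ≤ (e + i + m) * s.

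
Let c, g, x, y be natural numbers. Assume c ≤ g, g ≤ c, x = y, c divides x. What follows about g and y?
g divides y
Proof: c ≤ g and g ≤ c, so c = g. From x = y and c divides x, c divides y. Since c = g, g divides y.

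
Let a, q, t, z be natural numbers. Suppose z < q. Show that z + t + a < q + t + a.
Since z < q, z + t < q + t. Then z + t + a < q + t + a.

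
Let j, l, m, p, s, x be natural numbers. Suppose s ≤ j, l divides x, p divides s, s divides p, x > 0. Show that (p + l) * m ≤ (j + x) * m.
From s divides p and p divides s, s = p. Since s ≤ j, p ≤ j. Since l divides x and x > 0, l ≤ x. Since p ≤ j, p + l ≤ j + x. By multiplying by a non-negative, (p + l) * m ≤ (j + x) * m.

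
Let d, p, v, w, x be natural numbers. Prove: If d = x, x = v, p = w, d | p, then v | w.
d = x and x = v, so d = v. Because p = w and d | p, d | w. d = v, so v | w.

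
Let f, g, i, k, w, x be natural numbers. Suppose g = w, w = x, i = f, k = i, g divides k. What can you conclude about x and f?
x divides f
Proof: g = w and w = x, so g = x. Because k = i and g divides k, g divides i. Since i = f, g divides f. g = x, so x divides f.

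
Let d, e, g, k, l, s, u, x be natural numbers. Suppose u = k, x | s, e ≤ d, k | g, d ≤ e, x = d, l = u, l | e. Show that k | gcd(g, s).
Because l = u and u = k, l = k. Since l | e, k | e. From d ≤ e and e ≤ d, d = e. Because x = d and x | s, d | s. Because d = e, e | s. k | e, so k | s. Since k | g, k | gcd(g, s).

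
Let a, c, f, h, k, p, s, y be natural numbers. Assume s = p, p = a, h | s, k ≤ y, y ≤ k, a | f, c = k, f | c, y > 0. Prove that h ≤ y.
s = p and p = a, hence s = a. Because h | s, h | a. k ≤ y and y ≤ k, hence k = y. c = k and f | c, hence f | k. a | f, so a | k. Since k = y, a | y. Since h | a, h | y. y > 0, so h ≤ y.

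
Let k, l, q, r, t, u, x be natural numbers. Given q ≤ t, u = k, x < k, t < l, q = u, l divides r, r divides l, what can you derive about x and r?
x < r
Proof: l divides r and r divides l, so l = r. From q = u and u = k, q = k. q ≤ t and t < l, thus q < l. q = k, so k < l. Since l = r, k < r. x < k, so x < r.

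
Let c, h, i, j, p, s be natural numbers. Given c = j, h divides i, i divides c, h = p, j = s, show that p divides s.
Because h = p and h divides i, p divides i. c = j and j = s, so c = s. Since i divides c, i divides s. Because p divides i, p divides s.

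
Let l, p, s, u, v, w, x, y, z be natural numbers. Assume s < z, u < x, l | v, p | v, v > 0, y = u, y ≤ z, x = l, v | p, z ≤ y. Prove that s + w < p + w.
z ≤ y and y ≤ z, hence z = y. Since y = u, z = u. s < z, so s < u. x = l and u < x, thus u < l. s < u, so s < l. From v | p and p | v, v = p. l | v and v > 0, therefore l ≤ v. v = p, so l ≤ p. Since s < l, s < p. Then s + w < p + w.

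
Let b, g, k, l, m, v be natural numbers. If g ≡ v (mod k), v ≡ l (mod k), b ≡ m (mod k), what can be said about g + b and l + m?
g + b ≡ l + m (mod k)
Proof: g ≡ v (mod k) and v ≡ l (mod k), thus g ≡ l (mod k). Since b ≡ m (mod k), by adding congruences, g + b ≡ l + m (mod k).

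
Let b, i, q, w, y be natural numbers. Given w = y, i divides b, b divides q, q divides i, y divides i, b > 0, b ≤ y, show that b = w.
b divides q and q divides i, therefore b divides i. Since i divides b, i = b. y divides i, so y divides b. b > 0, so y ≤ b. Since b ≤ y, y = b. w = y, so w = b. Then b = w.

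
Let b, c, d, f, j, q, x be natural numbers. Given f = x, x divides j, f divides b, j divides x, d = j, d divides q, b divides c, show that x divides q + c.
From j divides x and x divides j, j = x. d = j, so d = x. Since d divides q, x divides q. f = x and f divides b, hence x divides b. Since b divides c, x divides c. x divides q, so x divides q + c.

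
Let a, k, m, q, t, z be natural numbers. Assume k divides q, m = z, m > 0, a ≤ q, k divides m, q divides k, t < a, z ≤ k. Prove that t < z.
Because q divides k and k divides q, q = k. Since k divides m and m > 0, k ≤ m. m = z, so k ≤ z. Since z ≤ k, k = z. Since q = k, q = z. t < a and a ≤ q, thus t < q. q = z, so t < z.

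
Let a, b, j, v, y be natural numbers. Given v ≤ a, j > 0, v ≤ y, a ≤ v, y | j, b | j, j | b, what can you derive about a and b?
a ≤ b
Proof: v ≤ a and a ≤ v, so v = a. v ≤ y, so a ≤ y. Since j | b and b | j, j = b. y | j and j > 0, thus y ≤ j. Since j = b, y ≤ b. a ≤ y, so a ≤ b.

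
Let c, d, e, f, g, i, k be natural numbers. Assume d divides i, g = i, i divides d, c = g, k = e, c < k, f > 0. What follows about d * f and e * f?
d * f < e * f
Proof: c = g and g = i, hence c = i. i divides d and d divides i, hence i = d. Since c = i, c = d. k = e and c < k, thus c < e. Since c = d, d < e. Combined with f > 0, by multiplying by a positive, d * f < e * f.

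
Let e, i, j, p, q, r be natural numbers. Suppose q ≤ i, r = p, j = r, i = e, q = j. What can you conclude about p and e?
p ≤ e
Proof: Since j = r and r = p, j = p. q = j and q ≤ i, hence j ≤ i. j = p, so p ≤ i. Since i = e, p ≤ e.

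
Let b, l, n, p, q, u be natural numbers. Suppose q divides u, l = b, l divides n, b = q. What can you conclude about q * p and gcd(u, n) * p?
q * p divides gcd(u, n) * p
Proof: l = b and b = q, so l = q. l divides n, so q divides n. Since q divides u, q divides gcd(u, n). Then q * p divides gcd(u, n) * p.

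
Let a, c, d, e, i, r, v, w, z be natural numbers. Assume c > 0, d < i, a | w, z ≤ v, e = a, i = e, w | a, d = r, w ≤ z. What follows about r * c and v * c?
r * c < v * c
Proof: Because d = r and d < i, r < i. i = e, so r < e. e = a, so r < a. w | a and a | w, thus w = a. Since w ≤ z, a ≤ z. Since z ≤ v, a ≤ v. Since r < a, r < v. Because c > 0, r * c < v * c.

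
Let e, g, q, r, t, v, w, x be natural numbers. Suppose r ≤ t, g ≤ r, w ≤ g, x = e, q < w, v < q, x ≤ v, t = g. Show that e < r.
t = g and r ≤ t, hence r ≤ g. Since g ≤ r, g = r. x = e and x ≤ v, hence e ≤ v. q < w and w ≤ g, so q < g. Since v < q, v < g. e ≤ v, so e < g. g = r, so e < r.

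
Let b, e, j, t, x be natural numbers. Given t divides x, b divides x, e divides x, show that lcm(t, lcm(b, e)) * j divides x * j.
From b divides x and e divides x, lcm(b, e) divides x. Since t divides x, lcm(t, lcm(b, e)) divides x. Then lcm(t, lcm(b, e)) * j divides x * j.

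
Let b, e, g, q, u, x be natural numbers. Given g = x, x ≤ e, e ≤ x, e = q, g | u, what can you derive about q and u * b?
q | u * b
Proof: Because x ≤ e and e ≤ x, x = e. Since g = x, g = e. Because e = q, g = q. g | u, so q | u. Then q | u * b.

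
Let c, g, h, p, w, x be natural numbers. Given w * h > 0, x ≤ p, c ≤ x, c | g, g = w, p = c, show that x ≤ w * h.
p = c and x ≤ p, thus x ≤ c. c ≤ x, so c = x. From g = w and c | g, c | w. c = x, so x | w. Then x | w * h. w * h > 0, so x ≤ w * h.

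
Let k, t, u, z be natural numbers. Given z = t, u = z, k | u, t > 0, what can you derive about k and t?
k ≤ t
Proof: Because u = z and k | u, k | z. Since z = t, k | t. Since t > 0, k ≤ t.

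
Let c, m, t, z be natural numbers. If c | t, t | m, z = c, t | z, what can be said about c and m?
c | m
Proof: Since z = c and t | z, t | c. c | t, so t = c. Since t | m, c | m.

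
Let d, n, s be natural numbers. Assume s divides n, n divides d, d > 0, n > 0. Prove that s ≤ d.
Since s divides n and n > 0, s ≤ n. n divides d and d > 0, thus n ≤ d. s ≤ n, so s ≤ d.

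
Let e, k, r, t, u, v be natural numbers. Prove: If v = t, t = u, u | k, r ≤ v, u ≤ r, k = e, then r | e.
From v = t and t = u, v = u. r ≤ v, so r ≤ u. Since u ≤ r, u = r. k = e and u | k, hence u | e. u = r, so r | e.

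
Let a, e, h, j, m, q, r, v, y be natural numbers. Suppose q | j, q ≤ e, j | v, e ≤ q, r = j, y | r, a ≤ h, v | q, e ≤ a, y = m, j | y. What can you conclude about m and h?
m ≤ h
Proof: From j | v and v | q, j | q. q | j, so q = j. Because r = j and y | r, y | j. Since j | y, j = y. q = j, so q = y. Since y = m, q = m. e ≤ q and q ≤ e, therefore e = q. Because e ≤ a, q ≤ a. Because a ≤ h, q ≤ h. q = m, so m ≤ h.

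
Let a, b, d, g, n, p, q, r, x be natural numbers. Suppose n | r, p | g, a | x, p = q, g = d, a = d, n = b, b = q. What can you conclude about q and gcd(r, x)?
q | gcd(r, x)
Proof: n = b and b = q, therefore n = q. n | r, so q | r. p = q and p | g, hence q | g. Since g = d, q | d. a = d and a | x, hence d | x. Since q | d, q | x. Since q | r, q | gcd(r, x).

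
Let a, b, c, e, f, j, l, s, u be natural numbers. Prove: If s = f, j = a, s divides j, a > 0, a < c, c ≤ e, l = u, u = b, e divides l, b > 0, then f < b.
From j = a and s divides j, s divides a. Since s = f, f divides a. a > 0, so f ≤ a. Because l = u and u = b, l = b. e divides l, so e divides b. Since b > 0, e ≤ b. c ≤ e, so c ≤ b. Since a < c, a < b. Because f ≤ a, f < b.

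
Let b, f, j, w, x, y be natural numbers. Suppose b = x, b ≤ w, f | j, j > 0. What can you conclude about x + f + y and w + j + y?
x + f + y ≤ w + j + y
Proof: b = x and b ≤ w, so x ≤ w. f | j and j > 0, hence f ≤ j. Then f + y ≤ j + y. Since x ≤ w, x + f + y ≤ w + j + y.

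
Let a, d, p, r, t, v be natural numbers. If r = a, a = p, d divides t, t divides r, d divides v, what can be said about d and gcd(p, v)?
d divides gcd(p, v)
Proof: r = a and a = p, thus r = p. Since d divides t and t divides r, d divides r. r = p, so d divides p. Since d divides v, d divides gcd(p, v).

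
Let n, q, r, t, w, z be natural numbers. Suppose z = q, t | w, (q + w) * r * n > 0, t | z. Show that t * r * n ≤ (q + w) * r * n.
z = q and t | z, therefore t | q. t | w, so t | q + w. Then t * r | (q + w) * r. Then t * r * n | (q + w) * r * n. From (q + w) * r * n > 0, t * r * n ≤ (q + w) * r * n.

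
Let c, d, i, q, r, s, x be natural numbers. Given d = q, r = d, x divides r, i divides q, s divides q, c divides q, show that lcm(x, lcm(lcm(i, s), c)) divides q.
Since r = d and x divides r, x divides d. d = q, so x divides q. i divides q and s divides q, so lcm(i, s) divides q. Since c divides q, lcm(lcm(i, s), c) divides q. Since x divides q, lcm(x, lcm(lcm(i, s), c)) divides q.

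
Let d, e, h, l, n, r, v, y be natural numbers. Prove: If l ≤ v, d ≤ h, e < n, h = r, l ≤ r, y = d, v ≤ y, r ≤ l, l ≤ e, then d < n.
Because l ≤ v and v ≤ y, l ≤ y. Since y = d, l ≤ d. Because r ≤ l and l ≤ r, r = l. Since h = r, h = l. Since d ≤ h, d ≤ l. l ≤ d, so l = d. Because l ≤ e and e < n, l < n. l = d, so d < n.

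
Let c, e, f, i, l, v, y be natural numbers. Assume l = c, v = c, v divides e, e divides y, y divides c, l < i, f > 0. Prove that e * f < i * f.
Because v = c and v divides e, c divides e. e divides y and y divides c, therefore e divides c. c divides e, so c = e. l = c, so l = e. Because l < i, e < i. Since f > 0, by multiplying by a positive, e * f < i * f.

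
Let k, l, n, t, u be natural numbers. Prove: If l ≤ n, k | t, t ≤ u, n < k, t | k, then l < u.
Because l ≤ n and n < k, l < k. t | k and k | t, so t = k. Since t ≤ u, k ≤ u. From l < k, l < u.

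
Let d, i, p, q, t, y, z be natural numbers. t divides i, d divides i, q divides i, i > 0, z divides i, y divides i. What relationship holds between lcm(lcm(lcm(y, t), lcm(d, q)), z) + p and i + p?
lcm(lcm(lcm(y, t), lcm(d, q)), z) + p ≤ i + p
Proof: y divides i and t divides i, therefore lcm(y, t) divides i. d divides i and q divides i, thus lcm(d, q) divides i. Since lcm(y, t) divides i, lcm(lcm(y, t), lcm(d, q)) divides i. z divides i, so lcm(lcm(lcm(y, t), lcm(d, q)), z) divides i. Because i > 0, lcm(lcm(lcm(y, t), lcm(d, q)), z) ≤ i. Then lcm(lcm(lcm(y, t), lcm(d, q)), z) + p ≤ i + p.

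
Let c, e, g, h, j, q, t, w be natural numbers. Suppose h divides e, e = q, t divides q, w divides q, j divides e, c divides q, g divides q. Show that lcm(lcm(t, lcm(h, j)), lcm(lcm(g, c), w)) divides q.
h divides e and j divides e, hence lcm(h, j) divides e. e = q, so lcm(h, j) divides q. From t divides q, lcm(t, lcm(h, j)) divides q. Because g divides q and c divides q, lcm(g, c) divides q. Since w divides q, lcm(lcm(g, c), w) divides q. Since lcm(t, lcm(h, j)) divides q, lcm(lcm(t, lcm(h, j)), lcm(lcm(g, c), w)) divides q.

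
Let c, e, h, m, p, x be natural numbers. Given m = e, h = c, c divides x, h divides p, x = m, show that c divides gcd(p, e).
h = c and h divides p, so c divides p. x = m and m = e, thus x = e. Since c divides x, c divides e. c divides p, so c divides gcd(p, e).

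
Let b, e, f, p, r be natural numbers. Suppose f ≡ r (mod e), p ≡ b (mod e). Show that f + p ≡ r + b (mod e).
Since f ≡ r (mod e) and p ≡ b (mod e), by adding congruences, f + p ≡ r + b (mod e).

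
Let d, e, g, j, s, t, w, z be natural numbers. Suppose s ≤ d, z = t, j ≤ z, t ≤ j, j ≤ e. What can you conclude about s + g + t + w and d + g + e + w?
s + g + t + w ≤ d + g + e + w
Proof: Since s ≤ d, s + g ≤ d + g. z = t and j ≤ z, hence j ≤ t. t ≤ j, so j = t. Since j ≤ e, t ≤ e. Then t + w ≤ e + w. Since s + g ≤ d + g, s + g + t + w ≤ d + g + e + w.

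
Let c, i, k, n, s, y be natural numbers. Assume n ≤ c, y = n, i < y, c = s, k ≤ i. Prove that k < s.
Since y = n and i < y, i < n. Since k ≤ i, k < n. c = s and n ≤ c, therefore n ≤ s. Since k < n, k < s.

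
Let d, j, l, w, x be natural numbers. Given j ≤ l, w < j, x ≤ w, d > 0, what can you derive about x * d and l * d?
x * d < l * d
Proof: w < j and j ≤ l, thus w < l. Since x ≤ w, x < l. Since d > 0, by multiplying by a positive, x * d < l * d.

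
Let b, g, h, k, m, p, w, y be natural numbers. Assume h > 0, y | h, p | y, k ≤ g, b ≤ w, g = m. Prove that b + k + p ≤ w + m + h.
Since g = m and k ≤ g, k ≤ m. Since p | y and y | h, p | h. Because h > 0, p ≤ h. k ≤ m, so k + p ≤ m + h. Because b ≤ w, b + k + p ≤ w + m + h.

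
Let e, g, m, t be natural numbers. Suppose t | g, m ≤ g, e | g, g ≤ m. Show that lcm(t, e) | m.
g ≤ m and m ≤ g, thus g = m. t | g and e | g, hence lcm(t, e) | g. Since g = m, lcm(t, e) | m.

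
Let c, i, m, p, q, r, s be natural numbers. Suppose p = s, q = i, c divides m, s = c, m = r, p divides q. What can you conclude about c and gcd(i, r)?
c divides gcd(i, r)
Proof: p = s and p divides q, thus s divides q. q = i, so s divides i. Because s = c, c divides i. m = r and c divides m, hence c divides r. Since c divides i, c divides gcd(i, r).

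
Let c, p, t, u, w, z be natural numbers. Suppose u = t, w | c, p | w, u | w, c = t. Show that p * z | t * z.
From c = t and w | c, w | t. u = t and u | w, thus t | w. Since w | t, w = t. Since p | w, p | t. Then p * z | t * z.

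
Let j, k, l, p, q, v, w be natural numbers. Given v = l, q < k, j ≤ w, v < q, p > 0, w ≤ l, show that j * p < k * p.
v = l and v < q, so l < q. w ≤ l, so w < q. Since q < k, w < k. j ≤ w, so j < k. Since p > 0, j * p < k * p.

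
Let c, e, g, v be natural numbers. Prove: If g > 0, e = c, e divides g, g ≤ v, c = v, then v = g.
Since e = c and c = v, e = v. Since e divides g and g > 0, e ≤ g. Since e = v, v ≤ g. Since g ≤ v, v = g.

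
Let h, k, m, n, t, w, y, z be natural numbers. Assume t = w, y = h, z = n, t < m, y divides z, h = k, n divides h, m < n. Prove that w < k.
z = n and y divides z, thus y divides n. Because y = h, h divides n. n divides h, so n = h. Since h = k, n = k. t < m and m < n, therefore t < n. n = k, so t < k. Because t = w, w < k.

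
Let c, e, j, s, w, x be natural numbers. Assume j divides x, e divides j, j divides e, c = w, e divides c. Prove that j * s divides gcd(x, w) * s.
Because e divides j and j divides e, e = j. c = w and e divides c, therefore e divides w. e = j, so j divides w. j divides x, so j divides gcd(x, w). Then j * s divides gcd(x, w) * s.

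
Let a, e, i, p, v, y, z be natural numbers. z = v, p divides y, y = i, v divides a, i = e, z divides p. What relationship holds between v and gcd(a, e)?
v divides gcd(a, e)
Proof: Since y = i and p divides y, p divides i. From z divides p, z divides i. Since i = e, z divides e. Because z = v, v divides e. v divides a, so v divides gcd(a, e).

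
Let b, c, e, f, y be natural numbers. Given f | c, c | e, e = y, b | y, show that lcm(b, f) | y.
Because e = y and c | e, c | y. Since f | c, f | y. b | y, so lcm(b, f) | y.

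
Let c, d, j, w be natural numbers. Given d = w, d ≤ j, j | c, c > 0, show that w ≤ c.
From j | c and c > 0, j ≤ c. Since d ≤ j, d ≤ c. From d = w, w ≤ c.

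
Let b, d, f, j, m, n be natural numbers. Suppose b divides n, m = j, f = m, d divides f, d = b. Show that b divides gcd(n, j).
f = m and d divides f, hence d divides m. d = b, so b divides m. m = j, so b divides j. From b divides n, b divides gcd(n, j).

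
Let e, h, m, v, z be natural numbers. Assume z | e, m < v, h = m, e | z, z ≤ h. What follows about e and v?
e < v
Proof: z | e and e | z, hence z = e. Because h = m and z ≤ h, z ≤ m. m < v, so z < v. z = e, so e < v.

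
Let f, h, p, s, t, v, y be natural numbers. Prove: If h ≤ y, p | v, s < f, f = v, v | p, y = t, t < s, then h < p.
y = t and h ≤ y, so h ≤ t. Because t < s, h < s. v | p and p | v, so v = p. f = v, so f = p. s < f, so s < p. h < s, so h < p.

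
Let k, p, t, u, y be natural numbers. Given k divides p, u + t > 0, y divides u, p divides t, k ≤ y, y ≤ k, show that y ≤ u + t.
k ≤ y and y ≤ k, hence k = y. k divides p and p divides t, therefore k divides t. k = y, so y divides t. Since y divides u, y divides u + t. u + t > 0, so y ≤ u + t.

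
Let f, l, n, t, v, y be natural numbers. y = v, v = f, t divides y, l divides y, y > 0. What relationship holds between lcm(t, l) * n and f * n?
lcm(t, l) * n ≤ f * n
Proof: From y = v and v = f, y = f. t divides y and l divides y, therefore lcm(t, l) divides y. Since y > 0, lcm(t, l) ≤ y. Because y = f, lcm(t, l) ≤ f. By multiplying by a non-negative, lcm(t, l) * n ≤ f * n.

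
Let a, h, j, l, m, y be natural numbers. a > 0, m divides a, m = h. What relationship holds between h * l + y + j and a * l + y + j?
h * l + y + j ≤ a * l + y + j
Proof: m = h and m divides a, thus h divides a. From a > 0, h ≤ a. By multiplying by a non-negative, h * l ≤ a * l. Then h * l + y ≤ a * l + y. Then h * l + y + j ≤ a * l + y + j.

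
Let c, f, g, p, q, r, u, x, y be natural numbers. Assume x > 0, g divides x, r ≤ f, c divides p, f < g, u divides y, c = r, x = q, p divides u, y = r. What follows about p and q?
p < q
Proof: c = r and c divides p, therefore r divides p. Because p divides u and u divides y, p divides y. Since y = r, p divides r. Because r divides p, r = p. r ≤ f and f < g, so r < g. r = p, so p < g. g divides x and x > 0, therefore g ≤ x. Since p < g, p < x. Since x = q, p < q.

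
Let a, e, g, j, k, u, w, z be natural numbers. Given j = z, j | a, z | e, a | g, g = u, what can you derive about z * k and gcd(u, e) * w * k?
z * k | gcd(u, e) * w * k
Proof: g = u and a | g, so a | u. j | a, so j | u. j = z, so z | u. Since z | e, z | gcd(u, e). Then z | gcd(u, e) * w. Then z * k | gcd(u, e) * w * k.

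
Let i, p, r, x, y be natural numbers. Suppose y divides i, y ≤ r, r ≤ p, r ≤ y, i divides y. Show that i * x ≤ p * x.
From r ≤ y and y ≤ r, r = y. Since y divides i and i divides y, y = i. Since r = y, r = i. Since r ≤ p, i ≤ p. By multiplying by a non-negative, i * x ≤ p * x.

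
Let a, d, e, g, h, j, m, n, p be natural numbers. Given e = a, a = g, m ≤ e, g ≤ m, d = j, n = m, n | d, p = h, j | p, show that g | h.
e = a and a = g, therefore e = g. Since m ≤ e, m ≤ g. g ≤ m, so m = g. n = m and n | d, thus m | d. Since d = j, m | j. p = h and j | p, thus j | h. Since m | j, m | h. m = g, so g | h.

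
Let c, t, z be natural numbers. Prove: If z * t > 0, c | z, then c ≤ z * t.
Since c | z, c | z * t. Since z * t > 0, c ≤ z * t.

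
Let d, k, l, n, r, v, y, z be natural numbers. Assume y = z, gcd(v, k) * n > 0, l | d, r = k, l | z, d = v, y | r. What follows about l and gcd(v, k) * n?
l ≤ gcd(v, k) * n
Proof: d = v and l | d, thus l | v. Since r = k and y | r, y | k. Since y = z, z | k. l | z, so l | k. Since l | v, l | gcd(v, k). Then l | gcd(v, k) * n. From gcd(v, k) * n > 0, l ≤ gcd(v, k) * n.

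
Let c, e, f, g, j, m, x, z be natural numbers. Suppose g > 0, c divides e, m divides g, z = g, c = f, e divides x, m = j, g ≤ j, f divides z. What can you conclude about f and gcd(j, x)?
f divides gcd(j, x)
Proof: m = j and m divides g, hence j divides g. g > 0, so j ≤ g. From g ≤ j, g = j. z = g and f divides z, so f divides g. g = j, so f divides j. Because c divides e and e divides x, c divides x. From c = f, f divides x. Since f divides j, f divides gcd(j, x).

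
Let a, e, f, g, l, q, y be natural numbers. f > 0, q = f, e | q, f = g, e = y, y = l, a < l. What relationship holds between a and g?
a < g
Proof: q = f and e | q, hence e | f. e = y, so y | f. Since y = l, l | f. Since f > 0, l ≤ f. a < l, so a < f. f = g, so a < g.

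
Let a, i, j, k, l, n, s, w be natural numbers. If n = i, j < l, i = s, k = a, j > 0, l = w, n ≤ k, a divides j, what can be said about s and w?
s < w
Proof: Because n = i and i = s, n = s. n ≤ k, so s ≤ k. Since k = a, s ≤ a. From a divides j and j > 0, a ≤ j. Since s ≤ a, s ≤ j. l = w and j < l, so j < w. Since s ≤ j, s < w.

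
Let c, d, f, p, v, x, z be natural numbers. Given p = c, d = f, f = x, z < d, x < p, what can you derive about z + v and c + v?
z + v < c + v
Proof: Since d = f and f = x, d = x. z < d, so z < x. x < p, so z < p. Since p = c, z < c. Then z + v < c + v.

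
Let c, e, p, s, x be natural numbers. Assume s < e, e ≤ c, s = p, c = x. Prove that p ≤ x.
Since s < e and e ≤ c, s < c. s = p, so p < c. Since c = x, p < x. Then p ≤ x.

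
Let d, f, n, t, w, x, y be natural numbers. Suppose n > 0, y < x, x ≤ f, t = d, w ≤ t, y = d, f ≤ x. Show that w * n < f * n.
x ≤ f and f ≤ x, so x = f. t = d and w ≤ t, so w ≤ d. y = d and y < x, thus d < x. From w ≤ d, w < x. Because x = f, w < f. Because n > 0, by multiplying by a positive, w * n < f * n.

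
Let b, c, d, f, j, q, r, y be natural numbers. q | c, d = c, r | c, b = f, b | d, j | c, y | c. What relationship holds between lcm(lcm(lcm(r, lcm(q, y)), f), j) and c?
lcm(lcm(lcm(r, lcm(q, y)), f), j) | c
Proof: Since q | c and y | c, lcm(q, y) | c. r | c, so lcm(r, lcm(q, y)) | c. d = c and b | d, therefore b | c. Since b = f, f | c. lcm(r, lcm(q, y)) | c, so lcm(lcm(r, lcm(q, y)), f) | c. j | c, so lcm(lcm(lcm(r, lcm(q, y)), f), j) | c.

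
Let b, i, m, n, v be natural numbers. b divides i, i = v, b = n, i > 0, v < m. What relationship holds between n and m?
n < m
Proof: Because b divides i and i > 0, b ≤ i. Because i = v, b ≤ v. Since b = n, n ≤ v. Since v < m, n < m.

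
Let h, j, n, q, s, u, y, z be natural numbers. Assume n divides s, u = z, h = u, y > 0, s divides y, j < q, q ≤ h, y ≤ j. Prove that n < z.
n divides s and s divides y, therefore n divides y. Since y > 0, n ≤ y. h = u and u = z, therefore h = z. Since j < q and q ≤ h, j < h. Since h = z, j < z. y ≤ j, so y < z. n ≤ y, so n < z.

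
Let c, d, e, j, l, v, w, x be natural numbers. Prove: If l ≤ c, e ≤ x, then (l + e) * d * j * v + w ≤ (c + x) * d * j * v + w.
l ≤ c and e ≤ x, so l + e ≤ c + x. By multiplying by a non-negative, (l + e) * d ≤ (c + x) * d. By multiplying by a non-negative, (l + e) * d * j ≤ (c + x) * d * j. By multiplying by a non-negative, (l + e) * d * j * v ≤ (c + x) * d * j * v. Then (l + e) * d * j * v + w ≤ (c + x) * d * j * v + w.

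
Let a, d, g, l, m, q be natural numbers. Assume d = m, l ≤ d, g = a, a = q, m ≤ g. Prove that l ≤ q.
d = m and l ≤ d, thus l ≤ m. Because g = a and a = q, g = q. m ≤ g, so m ≤ q. l ≤ m, so l ≤ q.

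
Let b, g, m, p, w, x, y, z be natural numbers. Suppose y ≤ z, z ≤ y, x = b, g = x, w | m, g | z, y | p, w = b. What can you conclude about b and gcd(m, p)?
b | gcd(m, p)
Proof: w = b and w | m, thus b | m. Because z ≤ y and y ≤ z, z = y. g = x and g | z, therefore x | z. Since x = b, b | z. z = y, so b | y. y | p, so b | p. b | m, so b | gcd(m, p).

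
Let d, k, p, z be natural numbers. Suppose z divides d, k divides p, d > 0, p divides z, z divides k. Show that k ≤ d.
k divides p and p divides z, therefore k divides z. z divides k, so z = k. z divides d and d > 0, so z ≤ d. Since z = k, k ≤ d.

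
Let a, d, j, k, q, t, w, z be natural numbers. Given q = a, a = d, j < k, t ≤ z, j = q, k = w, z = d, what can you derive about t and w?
t < w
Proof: z = d and t ≤ z, thus t ≤ d. From j = q and q = a, j = a. a = d, so j = d. Because k = w and j < k, j < w. Since j = d, d < w. Since t ≤ d, t < w.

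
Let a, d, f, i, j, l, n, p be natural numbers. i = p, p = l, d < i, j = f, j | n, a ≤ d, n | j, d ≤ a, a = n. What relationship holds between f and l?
f < l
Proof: Because n | j and j | n, n = j. j = f, so n = f. i = p and p = l, therefore i = l. d ≤ a and a ≤ d, therefore d = a. Since d < i, a < i. Since i = l, a < l. Since a = n, n < l. Since n = f, f < l.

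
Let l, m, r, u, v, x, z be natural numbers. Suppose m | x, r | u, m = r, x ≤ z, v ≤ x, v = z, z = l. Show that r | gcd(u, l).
Since v = z and v ≤ x, z ≤ x. Since x ≤ z, x = z. From z = l, x = l. m = r and m | x, hence r | x. x = l, so r | l. r | u, so r | gcd(u, l).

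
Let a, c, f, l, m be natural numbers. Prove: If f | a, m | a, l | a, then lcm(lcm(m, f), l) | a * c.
m | a and f | a, hence lcm(m, f) | a. l | a, so lcm(lcm(m, f), l) | a. Then lcm(lcm(m, f), l) | a * c.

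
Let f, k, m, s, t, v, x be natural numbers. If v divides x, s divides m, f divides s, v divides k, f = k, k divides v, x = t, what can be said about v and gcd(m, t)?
v divides gcd(m, t)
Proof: Since k divides v and v divides k, k = v. f = k, so f = v. f divides s and s divides m, therefore f divides m. f = v, so v divides m. x = t and v divides x, hence v divides t. Since v divides m, v divides gcd(m, t).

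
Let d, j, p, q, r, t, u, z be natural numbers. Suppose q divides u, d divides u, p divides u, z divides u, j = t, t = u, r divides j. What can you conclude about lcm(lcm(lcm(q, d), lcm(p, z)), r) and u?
lcm(lcm(lcm(q, d), lcm(p, z)), r) divides u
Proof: q divides u and d divides u, hence lcm(q, d) divides u. p divides u and z divides u, hence lcm(p, z) divides u. Since lcm(q, d) divides u, lcm(lcm(q, d), lcm(p, z)) divides u. j = t and t = u, thus j = u. r divides j, so r divides u. lcm(lcm(q, d), lcm(p, z)) divides u, so lcm(lcm(lcm(q, d), lcm(p, z)), r) divides u.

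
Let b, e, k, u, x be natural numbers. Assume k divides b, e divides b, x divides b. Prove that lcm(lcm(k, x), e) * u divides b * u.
k divides b and x divides b, hence lcm(k, x) divides b. Since e divides b, lcm(lcm(k, x), e) divides b. Then lcm(lcm(k, x), e) * u divides b * u.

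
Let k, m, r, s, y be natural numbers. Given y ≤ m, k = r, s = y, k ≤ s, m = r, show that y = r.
From m = r and y ≤ m, y ≤ r. Because k = r and k ≤ s, r ≤ s. Since s = y, r ≤ y. Since y ≤ r, y = r.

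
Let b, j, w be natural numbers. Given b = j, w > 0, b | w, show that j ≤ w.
b | w and w > 0, hence b ≤ w. From b = j, j ≤ w.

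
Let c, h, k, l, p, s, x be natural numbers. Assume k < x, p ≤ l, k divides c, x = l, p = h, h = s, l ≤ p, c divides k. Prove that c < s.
l ≤ p and p ≤ l, thus l = p. Because p = h, l = h. h = s, so l = s. Since k divides c and c divides k, k = c. Since k < x, c < x. Since x = l, c < l. l = s, so c < s.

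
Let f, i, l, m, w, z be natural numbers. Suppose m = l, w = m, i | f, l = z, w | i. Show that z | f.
Since m = l and l = z, m = z. Because w = m and w | i, m | i. i | f, so m | f. Since m = z, z | f.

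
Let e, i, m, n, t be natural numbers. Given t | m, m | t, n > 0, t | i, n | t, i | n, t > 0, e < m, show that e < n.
Because m | t and t | m, m = t. t | i and i | n, therefore t | n. n > 0, so t ≤ n. n | t and t > 0, thus n ≤ t. Since t ≤ n, t = n. Since m = t, m = n. e < m, so e < n.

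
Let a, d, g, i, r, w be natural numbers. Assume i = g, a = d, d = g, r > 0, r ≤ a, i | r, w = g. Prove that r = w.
i = g and i | r, so g | r. Since r > 0, g ≤ r. Since a = d and r ≤ a, r ≤ d. d = g, so r ≤ g. g ≤ r, so g = r. From w = g, w = r. Then r = w.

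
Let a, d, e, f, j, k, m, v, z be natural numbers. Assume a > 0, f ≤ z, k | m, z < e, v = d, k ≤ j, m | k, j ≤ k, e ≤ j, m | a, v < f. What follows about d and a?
d < a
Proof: j ≤ k and k ≤ j, therefore j = k. k | m and m | k, hence k = m. Since j = k, j = m. v = d and v < f, so d < f. z < e and e ≤ j, hence z < j. Since f ≤ z, f < j. d < f, so d < j. j = m, so d < m. m | a and a > 0, hence m ≤ a. Because d < m, d < a.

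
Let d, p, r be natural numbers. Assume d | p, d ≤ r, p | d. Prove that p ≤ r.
Because d | p and p | d, d = p. From d ≤ r, p ≤ r.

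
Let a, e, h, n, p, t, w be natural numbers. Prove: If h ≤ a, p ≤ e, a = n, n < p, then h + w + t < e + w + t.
Since a = n and h ≤ a, h ≤ n. n < p and p ≤ e, therefore n < e. h ≤ n, so h < e. Then h + w < e + w. Then h + w + t < e + w + t.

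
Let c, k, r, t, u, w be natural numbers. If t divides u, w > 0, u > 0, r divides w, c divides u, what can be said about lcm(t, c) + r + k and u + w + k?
lcm(t, c) + r + k ≤ u + w + k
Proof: Since t divides u and c divides u, lcm(t, c) divides u. u > 0, so lcm(t, c) ≤ u. Since r divides w and w > 0, r ≤ w. lcm(t, c) ≤ u, so lcm(t, c) + r ≤ u + w. Then lcm(t, c) + r + k ≤ u + w + k.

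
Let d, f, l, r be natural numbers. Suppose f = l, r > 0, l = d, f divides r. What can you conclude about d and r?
d ≤ r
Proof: f = l and l = d, hence f = d. Since f divides r, d divides r. r > 0, so d ≤ r.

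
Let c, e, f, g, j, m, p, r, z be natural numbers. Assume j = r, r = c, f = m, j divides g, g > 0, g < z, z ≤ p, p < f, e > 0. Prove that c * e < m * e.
j = r and r = c, hence j = c. j divides g and g > 0, thus j ≤ g. Since g < z and z ≤ p, g < p. Since p < f, g < f. Since j ≤ g, j < f. Since f = m, j < m. j = c, so c < m. Combining with e > 0, by multiplying by a positive, c * e < m * e.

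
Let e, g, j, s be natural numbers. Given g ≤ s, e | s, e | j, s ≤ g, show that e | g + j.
s ≤ g and g ≤ s, thus s = g. From e | s, e | g. e | j, so e | g + j.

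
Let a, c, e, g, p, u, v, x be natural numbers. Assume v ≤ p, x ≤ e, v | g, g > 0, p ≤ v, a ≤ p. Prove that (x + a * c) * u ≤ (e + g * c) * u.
Because v ≤ p and p ≤ v, v = p. v | g, so p | g. g > 0, so p ≤ g. Because a ≤ p, a ≤ g. Then a * c ≤ g * c. Because x ≤ e, x + a * c ≤ e + g * c. Then (x + a * c) * u ≤ (e + g * c) * u.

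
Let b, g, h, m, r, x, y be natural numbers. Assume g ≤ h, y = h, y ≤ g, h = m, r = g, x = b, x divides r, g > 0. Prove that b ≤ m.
y = h and y ≤ g, hence h ≤ g. Because g ≤ h, g = h. h = m, so g = m. From x = b and x divides r, b divides r. r = g, so b divides g. g > 0, so b ≤ g. g = m, so b ≤ m.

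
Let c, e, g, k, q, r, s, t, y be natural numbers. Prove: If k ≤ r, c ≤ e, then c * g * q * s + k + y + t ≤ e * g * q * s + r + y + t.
c ≤ e, thus c * g ≤ e * g. Then c * g * q ≤ e * g * q. Then c * g * q * s ≤ e * g * q * s. k ≤ r, therefore k + y ≤ r + y. Then k + y + t ≤ r + y + t. Since c * g * q * s ≤ e * g * q * s, c * g * q * s + k + y + t ≤ e * g * q * s + r + y + t.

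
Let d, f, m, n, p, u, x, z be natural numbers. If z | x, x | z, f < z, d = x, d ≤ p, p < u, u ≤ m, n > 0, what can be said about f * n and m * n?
f * n < m * n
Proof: From z | x and x | z, z = x. f < z, so f < x. d ≤ p and p < u, so d < u. u ≤ m, so d < m. d = x, so x < m. Since f < x, f < m. n > 0, so f * n < m * n.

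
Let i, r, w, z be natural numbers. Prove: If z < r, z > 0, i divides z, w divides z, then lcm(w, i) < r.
w divides z and i divides z, therefore lcm(w, i) divides z. z > 0, so lcm(w, i) ≤ z. z < r, so lcm(w, i) < r.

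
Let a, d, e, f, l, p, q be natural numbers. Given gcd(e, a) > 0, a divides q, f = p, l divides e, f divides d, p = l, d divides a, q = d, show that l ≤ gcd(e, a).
q = d and a divides q, so a divides d. Since d divides a, d = a. f = p and f divides d, thus p divides d. d = a, so p divides a. Since p = l, l divides a. Since l divides e, l divides gcd(e, a). gcd(e, a) > 0, so l ≤ gcd(e, a).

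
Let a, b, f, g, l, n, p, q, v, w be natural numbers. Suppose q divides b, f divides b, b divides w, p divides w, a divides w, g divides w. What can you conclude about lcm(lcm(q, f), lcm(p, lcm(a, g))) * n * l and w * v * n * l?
lcm(lcm(q, f), lcm(p, lcm(a, g))) * n * l divides w * v * n * l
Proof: q divides b and f divides b, therefore lcm(q, f) divides b. b divides w, so lcm(q, f) divides w. Because a divides w and g divides w, lcm(a, g) divides w. Since p divides w, lcm(p, lcm(a, g)) divides w. Since lcm(q, f) divides w, lcm(lcm(q, f), lcm(p, lcm(a, g))) divides w. Then lcm(lcm(q, f), lcm(p, lcm(a, g))) divides w * v. Then lcm(lcm(q, f), lcm(p, lcm(a, g))) * n divides w * v * n. Then lcm(lcm(q, f), lcm(p, lcm(a, g))) * n * l divides w * v * n * l.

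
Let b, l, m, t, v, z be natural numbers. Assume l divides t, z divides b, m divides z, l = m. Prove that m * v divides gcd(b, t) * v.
m divides z and z divides b, thus m divides b. Since l = m and l divides t, m divides t. Since m divides b, m divides gcd(b, t). Then m * v divides gcd(b, t) * v.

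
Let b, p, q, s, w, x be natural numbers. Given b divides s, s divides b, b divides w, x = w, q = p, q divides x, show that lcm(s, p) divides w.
Because b divides s and s divides b, b = s. Since b divides w, s divides w. q = p and q divides x, thus p divides x. x = w, so p divides w. s divides w, so lcm(s, p) divides w.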